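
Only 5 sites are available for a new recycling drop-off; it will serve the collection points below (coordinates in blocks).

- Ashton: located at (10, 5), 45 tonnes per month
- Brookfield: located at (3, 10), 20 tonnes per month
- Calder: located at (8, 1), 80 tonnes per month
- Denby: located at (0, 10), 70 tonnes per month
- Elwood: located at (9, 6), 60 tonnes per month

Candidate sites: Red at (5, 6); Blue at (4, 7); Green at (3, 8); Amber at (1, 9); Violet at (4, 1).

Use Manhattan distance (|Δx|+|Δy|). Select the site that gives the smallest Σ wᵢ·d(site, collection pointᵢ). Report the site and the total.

Total weighted distance at each candidate:
  Red (5, 6): total = 1900
  Blue (4, 7): total = 2090
  Green (3, 8): total = 2280
  Amber (1, 9): total = 2645
  Violet (4, 1): total = 2480
Minimum is at Red with total 1900 blocks.

Red, total 1900 blocks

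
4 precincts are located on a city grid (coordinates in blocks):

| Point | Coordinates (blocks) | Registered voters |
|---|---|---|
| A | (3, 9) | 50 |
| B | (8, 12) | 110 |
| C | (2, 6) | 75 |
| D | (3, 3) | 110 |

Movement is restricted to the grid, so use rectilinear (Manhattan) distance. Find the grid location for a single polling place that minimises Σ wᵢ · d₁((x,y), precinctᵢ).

(3, 6)

Manhattan distance separates: Σwᵢ(|x−xᵢ|+|y−yᵢ|) = Σwᵢ|x−xᵢ| + Σwᵢ|y−yᵢ|, so x and y are optimised independently as 1-D weighted medians.
Total weight W = 345; half = 172.5.
x-coordinate, sorted with cumulative weight:
  x=2 (C, w=75) cum 75
  x=3 (A, w=50) cum 125
  x=3 (D, w=110) cum 235  ← median
  x=8 (B, w=110) cum 345
⇒ x* = 3
y-coordinate, sorted with cumulative weight:
  y=3 (D, w=110) cum 110
  y=6 (C, w=75) cum 185  ← median
  y=9 (A, w=50) cum 235
  y=12 (B, w=110) cum 345
⇒ y* = 6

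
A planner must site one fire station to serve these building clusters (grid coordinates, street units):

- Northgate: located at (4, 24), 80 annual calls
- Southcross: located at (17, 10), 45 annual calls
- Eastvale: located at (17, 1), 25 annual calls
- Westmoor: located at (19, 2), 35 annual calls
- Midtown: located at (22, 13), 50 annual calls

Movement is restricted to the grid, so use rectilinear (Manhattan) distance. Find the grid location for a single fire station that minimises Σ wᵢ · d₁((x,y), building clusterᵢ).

(17, 13)

Manhattan distance separates: Σwᵢ(|x−xᵢ|+|y−yᵢ|) = Σwᵢ|x−xᵢ| + Σwᵢ|y−yᵢ|, so x and y are optimised independently as 1-D weighted medians.
Total weight W = 235; half = 117.5.
x-coordinate, sorted with cumulative weight:
  x=4 (Northgate, w=80) cum 80
  x=17 (Southcross, w=45) cum 125  ← median
  x=17 (Eastvale, w=25) cum 150
  x=19 (Westmoor, w=35) cum 185
  x=22 (Midtown, w=50) cum 235
⇒ x* = 17
y-coordinate, sorted with cumulative weight:
  y=1 (Eastvale, w=25) cum 25
  y=2 (Westmoor, w=35) cum 60
  y=10 (Southcross, w=45) cum 105
  y=13 (Midtown, w=50) cum 155  ← median
  y=24 (Northgate, w=80) cum 235
⇒ y* = 13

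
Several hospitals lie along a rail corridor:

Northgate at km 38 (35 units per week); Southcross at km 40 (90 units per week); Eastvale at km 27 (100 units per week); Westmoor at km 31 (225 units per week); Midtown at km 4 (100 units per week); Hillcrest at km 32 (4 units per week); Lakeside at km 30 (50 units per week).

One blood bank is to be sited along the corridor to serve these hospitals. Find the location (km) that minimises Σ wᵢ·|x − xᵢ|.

For a sum of weighted absolute distances on a line, the optimum is the weighted median (not the mean). Total weight W = 604; half-weight = 302.
Sort by position and accumulate weight:
  km 4 (Midtown, w=100) → cum 100
  km 27 (Eastvale, w=100) → cum 200
  km 30 (Lakeside, w=50) → cum 250
  km 31 (Westmoor, w=225) → cum 475  ≥ 302 → median here
  km 32 (Hillcrest, w=4) → cum 479
  km 38 (Northgate, w=35) → cum 514
  km 40 (Southcross, w=90) → cum 604
Optimal location: km 31.

x = 31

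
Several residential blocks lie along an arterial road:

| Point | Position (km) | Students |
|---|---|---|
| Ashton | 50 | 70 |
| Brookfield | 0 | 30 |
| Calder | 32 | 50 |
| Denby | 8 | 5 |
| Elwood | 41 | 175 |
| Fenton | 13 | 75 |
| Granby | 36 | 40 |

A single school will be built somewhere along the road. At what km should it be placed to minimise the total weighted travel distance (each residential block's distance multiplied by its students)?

x = 41

For a sum of weighted absolute distances on a line, the optimum is the weighted median (not the mean). Total weight W = 445; half-weight = 222.5.
Sort by position and accumulate weight:
  km 0 (Brookfield, w=30) → cum 30
  km 8 (Denby, w=5) → cum 35
  km 13 (Fenton, w=75) → cum 110
  km 32 (Calder, w=50) → cum 160
  km 36 (Granby, w=40) → cum 200
  km 41 (Elwood, w=175) → cum 375  ≥ 222.5 → median here
  km 50 (Ashton, w=70) → cum 445
Optimal location: km 41.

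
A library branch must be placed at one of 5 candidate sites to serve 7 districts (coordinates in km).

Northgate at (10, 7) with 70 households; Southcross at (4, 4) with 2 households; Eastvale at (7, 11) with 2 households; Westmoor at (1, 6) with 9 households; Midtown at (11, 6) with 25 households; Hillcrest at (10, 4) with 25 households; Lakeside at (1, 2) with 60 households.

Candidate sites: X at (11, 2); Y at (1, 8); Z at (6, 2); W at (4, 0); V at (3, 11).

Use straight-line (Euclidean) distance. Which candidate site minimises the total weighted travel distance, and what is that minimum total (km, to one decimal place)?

Total weighted distance at each candidate:
  X (11, 2): total = 1244.0
  Y (1, 8): total = 1536.5
  Z (6, 2): total = 1101.5
  W (4, 0): total = 1363.6
  V (3, 11): total = 1671.5
Minimum is at Z with total 1101.5 km.

Z, total 1101.5 km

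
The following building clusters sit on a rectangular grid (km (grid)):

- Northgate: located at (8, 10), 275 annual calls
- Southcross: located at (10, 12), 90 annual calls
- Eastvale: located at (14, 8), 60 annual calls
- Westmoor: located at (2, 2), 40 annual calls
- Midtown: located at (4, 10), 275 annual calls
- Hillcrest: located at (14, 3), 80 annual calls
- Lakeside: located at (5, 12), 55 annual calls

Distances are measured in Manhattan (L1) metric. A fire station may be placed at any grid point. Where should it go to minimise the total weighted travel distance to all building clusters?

(8, 10)

Manhattan distance separates: Σwᵢ(|x−xᵢ|+|y−yᵢ|) = Σwᵢ|x−xᵢ| + Σwᵢ|y−yᵢ|, so x and y are optimised independently as 1-D weighted medians.
Total weight W = 875; half = 437.5.
x-coordinate, sorted with cumulative weight:
  x=2 (Westmoor, w=40) cum 40
  x=4 (Midtown, w=275) cum 315
  x=5 (Lakeside, w=55) cum 370
  x=8 (Northgate, w=275) cum 645  ← median
  x=10 (Southcross, w=90) cum 735
  x=14 (Eastvale, w=60) cum 795
  x=14 (Hillcrest, w=80) cum 875
⇒ x* = 8
y-coordinate, sorted with cumulative weight:
  y=2 (Westmoor, w=40) cum 40
  y=3 (Hillcrest, w=80) cum 120
  y=8 (Eastvale, w=60) cum 180
  y=10 (Northgate, w=275) cum 455  ← median
  y=10 (Midtown, w=275) cum 730
  y=12 (Southcross, w=90) cum 820
  y=12 (Lakeside, w=55) cum 875
⇒ y* = 10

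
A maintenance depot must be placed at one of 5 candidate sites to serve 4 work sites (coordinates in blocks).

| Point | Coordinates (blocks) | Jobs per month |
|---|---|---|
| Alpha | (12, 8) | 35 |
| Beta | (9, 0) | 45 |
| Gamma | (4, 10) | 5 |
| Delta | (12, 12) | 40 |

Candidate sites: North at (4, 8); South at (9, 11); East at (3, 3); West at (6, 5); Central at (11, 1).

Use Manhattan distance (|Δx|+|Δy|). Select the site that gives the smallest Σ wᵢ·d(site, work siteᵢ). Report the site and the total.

South, total 895 blocks

Total weighted distance at each candidate:
  North (4, 8): total = 1355
  South (9, 11): total = 895
  East (3, 3): total = 1655
  West (6, 5): total = 1230
  Central (11, 1): total = 975
Minimum is at South with total 895 blocks.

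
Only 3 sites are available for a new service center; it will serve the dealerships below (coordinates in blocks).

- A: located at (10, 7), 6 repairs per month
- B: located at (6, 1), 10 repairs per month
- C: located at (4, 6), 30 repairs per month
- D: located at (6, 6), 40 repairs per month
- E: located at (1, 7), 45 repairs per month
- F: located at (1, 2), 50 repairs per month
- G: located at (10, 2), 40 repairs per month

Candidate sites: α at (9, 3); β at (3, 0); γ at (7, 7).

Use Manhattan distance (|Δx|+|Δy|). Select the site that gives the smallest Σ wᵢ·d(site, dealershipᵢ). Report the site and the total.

Total weighted distance at each candidate:
  α (9, 3): total = 1630
  β (3, 0): total = 1659
  γ (7, 7): total = 1428
Minimum is at γ with total 1428 blocks.

γ, total 1428 blocks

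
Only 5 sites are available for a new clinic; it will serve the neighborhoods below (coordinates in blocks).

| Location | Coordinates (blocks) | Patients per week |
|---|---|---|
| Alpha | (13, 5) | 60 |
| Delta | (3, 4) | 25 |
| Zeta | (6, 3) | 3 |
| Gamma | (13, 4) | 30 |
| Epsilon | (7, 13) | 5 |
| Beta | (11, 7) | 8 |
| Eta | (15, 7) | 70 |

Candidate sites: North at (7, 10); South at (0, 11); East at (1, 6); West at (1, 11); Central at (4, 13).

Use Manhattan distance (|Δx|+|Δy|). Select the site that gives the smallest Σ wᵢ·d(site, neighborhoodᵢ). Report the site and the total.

Total weighted distance at each candidate:
  North (7, 10): total = 2135
  South (0, 11): total = 3527
  East (1, 6): total = 2527
  West (1, 11): total = 3326
  Central (4, 13): total = 3155
Minimum is at North with total 2135 blocks.

North, total 2135 blocks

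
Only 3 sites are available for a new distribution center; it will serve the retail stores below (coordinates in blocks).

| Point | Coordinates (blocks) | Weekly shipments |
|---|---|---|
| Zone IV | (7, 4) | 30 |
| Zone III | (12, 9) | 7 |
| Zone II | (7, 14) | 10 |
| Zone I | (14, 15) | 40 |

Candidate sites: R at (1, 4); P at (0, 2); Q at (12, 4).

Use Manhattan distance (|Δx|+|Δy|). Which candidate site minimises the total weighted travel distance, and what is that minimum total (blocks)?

Q, total 855 blocks

Total weighted distance at each candidate:
  R (1, 4): total = 1412
  P (0, 2): total = 1673
  Q (12, 4): total = 855
Minimum is at Q with total 855 blocks.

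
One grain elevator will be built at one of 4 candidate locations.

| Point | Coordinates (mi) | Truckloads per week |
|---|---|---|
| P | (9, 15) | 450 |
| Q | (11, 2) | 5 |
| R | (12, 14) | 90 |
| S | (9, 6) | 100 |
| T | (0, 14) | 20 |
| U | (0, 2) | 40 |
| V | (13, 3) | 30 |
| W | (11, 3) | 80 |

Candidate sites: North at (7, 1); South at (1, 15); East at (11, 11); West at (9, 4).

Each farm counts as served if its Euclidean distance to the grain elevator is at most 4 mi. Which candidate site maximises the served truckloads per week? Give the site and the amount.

West, covering 185

Coverage radius r = 4 mi; a point is covered iff (Δx)²+(Δy)² ≤ 4² = 16.
  North (7, 1): covers {none} → 0
  South (1, 15): covers {T} → 20
  East (11, 11): covers {R} → 90
  West (9, 4): covers {Q, S, W} → 185
Maximum coverage at West: 185 truckloads per week.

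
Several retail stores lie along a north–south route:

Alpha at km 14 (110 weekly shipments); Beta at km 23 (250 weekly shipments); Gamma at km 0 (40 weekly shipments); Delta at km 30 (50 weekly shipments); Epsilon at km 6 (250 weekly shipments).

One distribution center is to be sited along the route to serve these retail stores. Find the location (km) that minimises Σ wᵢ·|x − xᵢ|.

x = 14

For a sum of weighted absolute distances on a line, the optimum is the weighted median (not the mean). Total weight W = 700; half-weight = 350.
Sort by position and accumulate weight:
  km 0 (Gamma, w=40) → cum 40
  km 6 (Epsilon, w=250) → cum 290
  km 14 (Alpha, w=110) → cum 400  ≥ 350 → median here
  km 23 (Beta, w=250) → cum 650
  km 30 (Delta, w=50) → cum 700
Optimal location: km 14.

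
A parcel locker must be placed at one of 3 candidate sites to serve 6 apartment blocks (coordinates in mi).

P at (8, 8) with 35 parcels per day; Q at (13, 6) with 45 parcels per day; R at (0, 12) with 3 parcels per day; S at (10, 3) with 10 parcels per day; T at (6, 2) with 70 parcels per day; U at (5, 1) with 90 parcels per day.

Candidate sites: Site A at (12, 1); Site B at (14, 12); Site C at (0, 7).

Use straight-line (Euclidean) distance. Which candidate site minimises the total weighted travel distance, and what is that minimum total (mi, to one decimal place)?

Site A, total 1644.5 mi

Total weighted distance at each candidate:
  Site A (12, 1): total = 1644.5
  Site B (14, 12): total = 2842.2
  Site C (0, 7): total = 2241.3
Minimum is at Site A with total 1644.5 mi.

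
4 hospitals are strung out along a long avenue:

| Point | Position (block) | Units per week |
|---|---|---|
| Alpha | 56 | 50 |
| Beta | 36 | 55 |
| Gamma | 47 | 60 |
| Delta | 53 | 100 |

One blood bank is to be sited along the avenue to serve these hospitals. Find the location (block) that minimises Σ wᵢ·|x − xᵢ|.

For a sum of weighted absolute distances on a line, the optimum is the weighted median (not the mean). Total weight W = 265; half-weight = 132.5.
Sort by position and accumulate weight:
  block 36 (Beta, w=55) → cum 55
  block 47 (Gamma, w=60) → cum 115
  block 53 (Delta, w=100) → cum 215  ≥ 132.5 → median here
  block 56 (Alpha, w=50) → cum 265
Optimal location: block 53.

x = 53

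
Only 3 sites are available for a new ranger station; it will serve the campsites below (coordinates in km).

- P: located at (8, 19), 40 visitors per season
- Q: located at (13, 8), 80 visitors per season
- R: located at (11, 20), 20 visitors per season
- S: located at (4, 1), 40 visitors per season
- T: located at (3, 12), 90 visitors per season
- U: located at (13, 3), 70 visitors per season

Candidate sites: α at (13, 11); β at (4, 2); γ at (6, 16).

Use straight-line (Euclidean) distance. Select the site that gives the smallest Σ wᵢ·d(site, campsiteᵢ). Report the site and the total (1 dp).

α, total 2804.4 km

Total weighted distance at each candidate:
  α (13, 11): total = 2804.4
  β (4, 2): total = 3528.5
  γ (6, 16): total = 3211.5
Minimum is at α with total 2804.4 km.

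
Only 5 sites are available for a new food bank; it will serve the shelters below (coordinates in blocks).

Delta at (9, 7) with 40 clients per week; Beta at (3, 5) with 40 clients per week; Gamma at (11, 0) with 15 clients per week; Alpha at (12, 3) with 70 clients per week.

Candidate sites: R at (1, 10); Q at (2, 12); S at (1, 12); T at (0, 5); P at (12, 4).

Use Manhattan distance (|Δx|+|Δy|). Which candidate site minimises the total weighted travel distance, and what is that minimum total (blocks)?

P, total 785 blocks

Total weighted distance at each candidate:
  R (1, 10): total = 2280
  Q (2, 12): total = 2445
  S (1, 12): total = 2610
  T (0, 5): total = 1780
  P (12, 4): total = 785
Minimum is at P with total 785 blocks.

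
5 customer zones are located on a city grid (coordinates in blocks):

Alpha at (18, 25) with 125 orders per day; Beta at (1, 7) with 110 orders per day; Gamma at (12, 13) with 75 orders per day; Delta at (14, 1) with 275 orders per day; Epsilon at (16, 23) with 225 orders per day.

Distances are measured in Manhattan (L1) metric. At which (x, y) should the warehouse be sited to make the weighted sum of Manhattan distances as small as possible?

(14, 13)

Manhattan distance separates: Σwᵢ(|x−xᵢ|+|y−yᵢ|) = Σwᵢ|x−xᵢ| + Σwᵢ|y−yᵢ|, so x and y are optimised independently as 1-D weighted medians.
Total weight W = 810; half = 405.
x-coordinate, sorted with cumulative weight:
  x=1 (Beta, w=110) cum 110
  x=12 (Gamma, w=75) cum 185
  x=14 (Delta, w=275) cum 460  ← median
  x=16 (Epsilon, w=225) cum 685
  x=18 (Alpha, w=125) cum 810
⇒ x* = 14
y-coordinate, sorted with cumulative weight:
  y=1 (Delta, w=275) cum 275
  y=7 (Beta, w=110) cum 385
  y=13 (Gamma, w=75) cum 460  ← median
  y=23 (Epsilon, w=225) cum 685
  y=25 (Alpha, w=125) cum 810
⇒ y* = 13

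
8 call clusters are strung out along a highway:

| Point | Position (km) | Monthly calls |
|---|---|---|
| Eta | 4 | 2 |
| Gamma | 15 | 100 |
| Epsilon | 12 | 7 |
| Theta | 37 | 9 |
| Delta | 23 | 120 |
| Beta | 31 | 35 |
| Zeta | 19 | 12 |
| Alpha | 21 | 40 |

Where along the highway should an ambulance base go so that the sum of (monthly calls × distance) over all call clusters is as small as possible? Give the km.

For a sum of weighted absolute distances on a line, the optimum is the weighted median (not the mean). Total weight W = 325; half-weight = 162.5.
Sort by position and accumulate weight:
  km 4 (Eta, w=2) → cum 2
  km 12 (Epsilon, w=7) → cum 9
  km 15 (Gamma, w=100) → cum 109
  km 19 (Zeta, w=12) → cum 121
  km 21 (Alpha, w=40) → cum 161
  km 23 (Delta, w=120) → cum 281  ≥ 162.5 → median here
  km 31 (Beta, w=35) → cum 316
  km 37 (Theta, w=9) → cum 325
Optimal location: km 23.

x = 23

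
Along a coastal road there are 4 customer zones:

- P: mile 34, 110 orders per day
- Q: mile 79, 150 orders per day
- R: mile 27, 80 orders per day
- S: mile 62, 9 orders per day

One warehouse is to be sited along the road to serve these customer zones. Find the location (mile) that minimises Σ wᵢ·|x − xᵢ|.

x = 34

For a sum of weighted absolute distances on a line, the optimum is the weighted median (not the mean). Total weight W = 349; half-weight = 174.5.
Sort by position and accumulate weight:
  mile 27 (R, w=80) → cum 80
  mile 34 (P, w=110) → cum 190  ≥ 174.5 → median here
  mile 62 (S, w=9) → cum 199
  mile 79 (Q, w=150) → cum 349
Optimal location: mile 34.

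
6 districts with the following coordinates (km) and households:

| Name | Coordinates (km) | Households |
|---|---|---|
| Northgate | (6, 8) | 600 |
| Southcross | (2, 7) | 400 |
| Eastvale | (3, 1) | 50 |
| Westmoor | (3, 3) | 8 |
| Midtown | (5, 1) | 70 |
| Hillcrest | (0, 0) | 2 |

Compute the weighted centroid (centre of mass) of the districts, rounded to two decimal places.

The minimiser of Σwᵢ‖p−pᵢ‖² is the weighted centroid p* = (Σwᵢpᵢ)/(Σwᵢ).
Σwᵢ = 1130.
Σwᵢxᵢ = 600·6 + 400·2 + 50·3 + 8·3 + 70·5 + 2·0 = 4924.
Σwᵢyᵢ = 600·8 + 400·7 + 50·1 + 8·3 + 70·1 + 2·0 = 7744.
x* = 4924/1130 = 4.36, y* = 7744/1130 = 6.85.

(4.36, 6.85)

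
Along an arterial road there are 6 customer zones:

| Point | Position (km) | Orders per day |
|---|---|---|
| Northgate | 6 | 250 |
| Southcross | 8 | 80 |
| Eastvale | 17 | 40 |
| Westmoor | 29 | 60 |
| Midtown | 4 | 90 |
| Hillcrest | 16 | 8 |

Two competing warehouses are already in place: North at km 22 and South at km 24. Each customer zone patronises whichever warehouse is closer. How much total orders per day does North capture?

468

The indifferent point is the midpoint (22+24)/2 = 23; customer zones left of it (closer to North at 22) go to North, those right go to South.
  Midtown at 4 (w=90) → North
  Northgate at 6 (w=250) → North
  Southcross at 8 (w=80) → North
  Hillcrest at 16 (w=8) → North
  Eastvale at 17 (w=40) → North
  Westmoor at 29 (w=60) → South
North captures 468; South captures 60.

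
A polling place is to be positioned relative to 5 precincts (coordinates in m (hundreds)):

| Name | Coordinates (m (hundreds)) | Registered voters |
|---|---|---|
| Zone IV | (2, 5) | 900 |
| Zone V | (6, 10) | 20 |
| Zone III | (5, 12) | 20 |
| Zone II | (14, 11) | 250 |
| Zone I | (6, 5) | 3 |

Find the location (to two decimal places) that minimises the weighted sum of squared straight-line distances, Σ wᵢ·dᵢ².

(4.64, 6.46)

The minimiser of Σwᵢ‖p−pᵢ‖² is the weighted centroid p* = (Σwᵢpᵢ)/(Σwᵢ).
Σwᵢ = 1193.
Σwᵢxᵢ = 900·2 + 20·6 + 20·5 + 250·14 + 3·6 = 5538.
Σwᵢyᵢ = 900·5 + 20·10 + 20·12 + 250·11 + 3·5 = 7705.
x* = 5538/1193 = 4.64, y* = 7705/1193 = 6.46.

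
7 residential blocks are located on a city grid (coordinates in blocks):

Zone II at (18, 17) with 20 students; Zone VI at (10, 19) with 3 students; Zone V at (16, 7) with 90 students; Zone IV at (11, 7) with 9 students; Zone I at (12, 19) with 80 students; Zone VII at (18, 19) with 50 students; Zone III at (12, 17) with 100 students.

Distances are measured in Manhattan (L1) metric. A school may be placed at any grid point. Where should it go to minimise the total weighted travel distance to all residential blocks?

Manhattan distance separates: Σwᵢ(|x−xᵢ|+|y−yᵢ|) = Σwᵢ|x−xᵢ| + Σwᵢ|y−yᵢ|, so x and y are optimised independently as 1-D weighted medians.
Total weight W = 352; half = 176.
x-coordinate, sorted with cumulative weight:
  x=10 (Zone VI, w=3) cum 3
  x=11 (Zone IV, w=9) cum 12
  x=12 (Zone I, w=80) cum 92
  x=12 (Zone III, w=100) cum 192  ← median
  x=16 (Zone V, w=90) cum 282
  x=18 (Zone II, w=20) cum 302
  x=18 (Zone VII, w=50) cum 352
⇒ x* = 12
y-coordinate, sorted with cumulative weight:
  y=7 (Zone V, w=90) cum 90
  y=7 (Zone IV, w=9) cum 99
  y=17 (Zone II, w=20) cum 119
  y=17 (Zone III, w=100) cum 219  ← median
  y=19 (Zone VI, w=3) cum 222
  y=19 (Zone I, w=80) cum 302
  y=19 (Zone VII, w=50) cum 352
⇒ y* = 17

(12, 17)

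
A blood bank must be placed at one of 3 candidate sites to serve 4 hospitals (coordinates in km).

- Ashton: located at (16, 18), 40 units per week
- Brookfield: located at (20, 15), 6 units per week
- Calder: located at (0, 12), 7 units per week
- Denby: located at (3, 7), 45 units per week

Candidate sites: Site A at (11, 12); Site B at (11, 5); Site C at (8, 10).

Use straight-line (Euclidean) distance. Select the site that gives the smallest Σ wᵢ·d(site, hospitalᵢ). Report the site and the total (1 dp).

Site C, total 850.7 km

Total weighted distance at each candidate:
  Site A (11, 12): total = 870.9
  Site B (11, 5): total = 1100.2
  Site C (8, 10): total = 850.7
Minimum is at Site C with total 850.7 km.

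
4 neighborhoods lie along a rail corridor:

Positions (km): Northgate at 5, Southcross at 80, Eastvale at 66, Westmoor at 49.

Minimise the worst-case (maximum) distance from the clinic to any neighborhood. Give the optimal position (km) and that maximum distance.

The 1-center on a line is the midpoint of the two extreme points: leftmost at 5, rightmost at 80.
Optimal location = (5 + 80)/2 = 42.5; maximum distance = (80 − 5)/2 = 37.5.

location 42.5, max distance 37.5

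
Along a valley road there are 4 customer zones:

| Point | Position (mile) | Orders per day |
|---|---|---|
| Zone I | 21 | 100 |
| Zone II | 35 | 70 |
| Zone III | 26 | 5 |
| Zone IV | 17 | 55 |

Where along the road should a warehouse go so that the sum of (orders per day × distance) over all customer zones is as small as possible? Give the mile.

For a sum of weighted absolute distances on a line, the optimum is the weighted median (not the mean). Total weight W = 230; half-weight = 115.
Sort by position and accumulate weight:
  mile 17 (Zone IV, w=55) → cum 55
  mile 21 (Zone I, w=100) → cum 155  ≥ 115 → median here
  mile 26 (Zone III, w=5) → cum 160
  mile 35 (Zone II, w=70) → cum 230
Optimal location: mile 21.

x = 21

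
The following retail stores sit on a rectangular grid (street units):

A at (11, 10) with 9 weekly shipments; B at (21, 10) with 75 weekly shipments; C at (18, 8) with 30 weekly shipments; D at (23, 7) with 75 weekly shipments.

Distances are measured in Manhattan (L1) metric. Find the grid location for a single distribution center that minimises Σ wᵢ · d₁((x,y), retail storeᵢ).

(21, 8)

Manhattan distance separates: Σwᵢ(|x−xᵢ|+|y−yᵢ|) = Σwᵢ|x−xᵢ| + Σwᵢ|y−yᵢ|, so x and y are optimised independently as 1-D weighted medians.
Total weight W = 189; half = 94.5.
x-coordinate, sorted with cumulative weight:
  x=11 (A, w=9) cum 9
  x=18 (C, w=30) cum 39
  x=21 (B, w=75) cum 114  ← median
  x=23 (D, w=75) cum 189
⇒ x* = 21
y-coordinate, sorted with cumulative weight:
  y=7 (D, w=75) cum 75
  y=8 (C, w=30) cum 105  ← median
  y=10 (A, w=9) cum 114
  y=10 (B, w=75) cum 189
⇒ y* = 8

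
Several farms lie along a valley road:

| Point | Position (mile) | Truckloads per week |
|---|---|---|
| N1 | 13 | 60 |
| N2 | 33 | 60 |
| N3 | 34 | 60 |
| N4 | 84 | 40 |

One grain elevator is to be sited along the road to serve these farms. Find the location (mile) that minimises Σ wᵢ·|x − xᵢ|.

For a sum of weighted absolute distances on a line, the optimum is the weighted median (not the mean). Total weight W = 220; half-weight = 110.
Sort by position and accumulate weight:
  mile 13 (N1, w=60) → cum 60
  mile 33 (N2, w=60) → cum 120  ≥ 110 → median here
  mile 34 (N3, w=60) → cum 180
  mile 84 (N4, w=40) → cum 220
Optimal location: mile 33.

x = 33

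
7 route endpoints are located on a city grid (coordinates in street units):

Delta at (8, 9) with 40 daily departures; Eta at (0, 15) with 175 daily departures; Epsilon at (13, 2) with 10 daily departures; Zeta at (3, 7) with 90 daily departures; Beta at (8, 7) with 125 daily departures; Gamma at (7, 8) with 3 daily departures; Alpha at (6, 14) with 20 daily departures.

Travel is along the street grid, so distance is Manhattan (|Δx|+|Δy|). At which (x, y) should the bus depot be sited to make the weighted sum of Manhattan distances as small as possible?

(3, 9)

Manhattan distance separates: Σwᵢ(|x−xᵢ|+|y−yᵢ|) = Σwᵢ|x−xᵢ| + Σwᵢ|y−yᵢ|, so x and y are optimised independently as 1-D weighted medians.
Total weight W = 463; half = 231.5.
x-coordinate, sorted with cumulative weight:
  x=0 (Eta, w=175) cum 175
  x=3 (Zeta, w=90) cum 265  ← median
  x=6 (Alpha, w=20) cum 285
  x=7 (Gamma, w=3) cum 288
  x=8 (Delta, w=40) cum 328
  x=8 (Beta, w=125) cum 453
  x=13 (Epsilon, w=10) cum 463
⇒ x* = 3
y-coordinate, sorted with cumulative weight:
  y=2 (Epsilon, w=10) cum 10
  y=7 (Zeta, w=90) cum 100
  y=7 (Beta, w=125) cum 225
  y=8 (Gamma, w=3) cum 228
  y=9 (Delta, w=40) cum 268  ← median
  y=14 (Alpha, w=20) cum 288
  y=15 (Eta, w=175) cum 463
⇒ y* = 9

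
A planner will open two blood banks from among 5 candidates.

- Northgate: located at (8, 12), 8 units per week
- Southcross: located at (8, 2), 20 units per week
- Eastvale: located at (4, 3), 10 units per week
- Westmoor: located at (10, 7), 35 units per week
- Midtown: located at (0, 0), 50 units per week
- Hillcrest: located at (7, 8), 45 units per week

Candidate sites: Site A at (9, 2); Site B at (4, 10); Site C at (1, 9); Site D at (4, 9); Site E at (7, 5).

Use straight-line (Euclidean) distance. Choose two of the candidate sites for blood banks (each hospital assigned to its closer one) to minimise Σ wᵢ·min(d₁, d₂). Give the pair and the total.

{Site A, Site E}, total 803.9

Evaluate every pair (each demand assigned to the nearer of the two):
  {Site A, Site E}: total = 803.9
  {Site B, Site E}: total = 826.4
  {Site D, Site E}: total = 830.6
  {Site C, Site E}: total = 847.2
  {Site A, Site D}: total = 892.7
  {Site A, Site B}: total = 908.5
  {Site A, Site C}: total = 1036.9
  {Site C, Site D}: total = 1077.7
  {Site B, Site D}: total = 1113.1
  {Site B, Site C}: total = 1131.6
Best pair: {Site A, Site E} with total 803.9.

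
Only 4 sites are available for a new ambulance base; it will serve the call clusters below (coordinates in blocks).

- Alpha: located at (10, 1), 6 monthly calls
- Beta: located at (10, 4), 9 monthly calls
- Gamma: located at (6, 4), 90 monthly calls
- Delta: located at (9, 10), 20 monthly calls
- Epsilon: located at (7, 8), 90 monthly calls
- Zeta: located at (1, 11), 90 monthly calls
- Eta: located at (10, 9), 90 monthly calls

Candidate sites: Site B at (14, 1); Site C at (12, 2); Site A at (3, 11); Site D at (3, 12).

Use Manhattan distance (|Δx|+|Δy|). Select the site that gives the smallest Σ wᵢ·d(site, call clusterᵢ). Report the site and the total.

Site A, total 2888 blocks

Total weighted distance at each candidate:
  Site B (14, 1): total = 5767
  Site C (12, 2): total = 4594
  Site A (3, 11): total = 2888
  Site D (3, 12): total = 3283
Minimum is at Site A with total 2888 blocks.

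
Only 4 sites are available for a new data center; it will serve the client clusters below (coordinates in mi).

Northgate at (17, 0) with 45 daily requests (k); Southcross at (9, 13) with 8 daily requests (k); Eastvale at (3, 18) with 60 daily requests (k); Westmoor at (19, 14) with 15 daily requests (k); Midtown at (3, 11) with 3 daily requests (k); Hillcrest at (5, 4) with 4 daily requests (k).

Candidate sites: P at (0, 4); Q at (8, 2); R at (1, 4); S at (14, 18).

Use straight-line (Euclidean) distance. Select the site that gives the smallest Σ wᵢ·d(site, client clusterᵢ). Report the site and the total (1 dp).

S, total 1739.5 mi

Total weighted distance at each candidate:
  P (0, 4): total = 2111.7
  Q (8, 2): total = 1798.5
  R (1, 4): total = 2033.7
  S (14, 18): total = 1739.5
Minimum is at S with total 1739.5 mi.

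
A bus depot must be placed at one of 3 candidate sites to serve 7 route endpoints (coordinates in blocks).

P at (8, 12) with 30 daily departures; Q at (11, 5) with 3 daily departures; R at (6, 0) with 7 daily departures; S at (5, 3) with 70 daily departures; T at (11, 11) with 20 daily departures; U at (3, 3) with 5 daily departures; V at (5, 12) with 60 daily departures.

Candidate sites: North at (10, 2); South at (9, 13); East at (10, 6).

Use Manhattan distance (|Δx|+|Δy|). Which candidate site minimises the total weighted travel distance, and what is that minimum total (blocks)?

Total weighted distance at each candidate:
  North (10, 2): total = 1974
  South (9, 13): total = 1642
  East (10, 6): total = 1706
Minimum is at South with total 1642 blocks.

South, total 1642 blocks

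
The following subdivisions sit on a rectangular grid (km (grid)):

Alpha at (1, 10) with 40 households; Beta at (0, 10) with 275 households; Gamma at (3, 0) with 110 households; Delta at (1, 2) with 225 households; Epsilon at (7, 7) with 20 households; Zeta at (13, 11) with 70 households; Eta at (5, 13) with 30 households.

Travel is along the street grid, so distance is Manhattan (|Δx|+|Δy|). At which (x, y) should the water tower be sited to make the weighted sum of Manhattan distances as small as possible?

(1, 10)

Manhattan distance separates: Σwᵢ(|x−xᵢ|+|y−yᵢ|) = Σwᵢ|x−xᵢ| + Σwᵢ|y−yᵢ|, so x and y are optimised independently as 1-D weighted medians.
Total weight W = 770; half = 385.
x-coordinate, sorted with cumulative weight:
  x=0 (Beta, w=275) cum 275
  x=1 (Alpha, w=40) cum 315
  x=1 (Delta, w=225) cum 540  ← median
  x=3 (Gamma, w=110) cum 650
  x=5 (Eta, w=30) cum 680
  x=7 (Epsilon, w=20) cum 700
  x=13 (Zeta, w=70) cum 770
⇒ x* = 1
y-coordinate, sorted with cumulative weight:
  y=0 (Gamma, w=110) cum 110
  y=2 (Delta, w=225) cum 335
  y=7 (Epsilon, w=20) cum 355
  y=10 (Alpha, w=40) cum 395  ← median
  y=10 (Beta, w=275) cum 670
  y=11 (Zeta, w=70) cum 740
  y=13 (Eta, w=30) cum 770
⇒ y* = 10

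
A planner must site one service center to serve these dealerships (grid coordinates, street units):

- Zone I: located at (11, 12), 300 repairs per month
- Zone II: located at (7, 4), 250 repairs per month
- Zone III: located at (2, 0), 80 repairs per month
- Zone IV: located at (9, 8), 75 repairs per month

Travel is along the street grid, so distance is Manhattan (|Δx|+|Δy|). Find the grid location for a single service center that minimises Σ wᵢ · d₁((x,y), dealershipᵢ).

Manhattan distance separates: Σwᵢ(|x−xᵢ|+|y−yᵢ|) = Σwᵢ|x−xᵢ| + Σwᵢ|y−yᵢ|, so x and y are optimised independently as 1-D weighted medians.
Total weight W = 705; half = 352.5.
x-coordinate, sorted with cumulative weight:
  x=2 (Zone III, w=80) cum 80
  x=7 (Zone II, w=250) cum 330
  x=9 (Zone IV, w=75) cum 405  ← median
  x=11 (Zone I, w=300) cum 705
⇒ x* = 9
y-coordinate, sorted with cumulative weight:
  y=0 (Zone III, w=80) cum 80
  y=4 (Zone II, w=250) cum 330
  y=8 (Zone IV, w=75) cum 405  ← median
  y=12 (Zone I, w=300) cum 705
⇒ y* = 8

(9, 8)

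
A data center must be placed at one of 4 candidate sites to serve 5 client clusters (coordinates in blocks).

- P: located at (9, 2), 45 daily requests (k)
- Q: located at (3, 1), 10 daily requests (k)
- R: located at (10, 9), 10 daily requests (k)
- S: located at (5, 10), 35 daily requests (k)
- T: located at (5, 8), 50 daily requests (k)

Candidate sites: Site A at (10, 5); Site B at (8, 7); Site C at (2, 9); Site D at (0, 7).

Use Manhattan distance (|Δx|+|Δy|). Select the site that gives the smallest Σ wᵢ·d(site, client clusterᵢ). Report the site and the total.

Site B, total 830 blocks

Total weighted distance at each candidate:
  Site A (10, 5): total = 1080
  Site B (8, 7): total = 830
  Site C (2, 9): total = 1140
  Site D (0, 7): total = 1420
Minimum is at Site B with total 830 blocks.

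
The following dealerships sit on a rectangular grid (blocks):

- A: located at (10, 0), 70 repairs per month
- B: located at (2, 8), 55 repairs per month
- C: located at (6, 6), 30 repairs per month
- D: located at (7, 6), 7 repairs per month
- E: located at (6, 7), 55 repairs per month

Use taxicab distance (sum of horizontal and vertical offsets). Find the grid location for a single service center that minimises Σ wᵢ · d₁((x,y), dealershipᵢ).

Manhattan distance separates: Σwᵢ(|x−xᵢ|+|y−yᵢ|) = Σwᵢ|x−xᵢ| + Σwᵢ|y−yᵢ|, so x and y are optimised independently as 1-D weighted medians.
Total weight W = 217; half = 108.5.
x-coordinate, sorted with cumulative weight:
  x=2 (B, w=55) cum 55
  x=6 (C, w=30) cum 85
  x=6 (E, w=55) cum 140  ← median
  x=7 (D, w=7) cum 147
  x=10 (A, w=70) cum 217
⇒ x* = 6
y-coordinate, sorted with cumulative weight:
  y=0 (A, w=70) cum 70
  y=6 (C, w=30) cum 100
  y=6 (D, w=7) cum 107
  y=7 (E, w=55) cum 162  ← median
  y=8 (B, w=55) cum 217
⇒ y* = 7

(6, 7)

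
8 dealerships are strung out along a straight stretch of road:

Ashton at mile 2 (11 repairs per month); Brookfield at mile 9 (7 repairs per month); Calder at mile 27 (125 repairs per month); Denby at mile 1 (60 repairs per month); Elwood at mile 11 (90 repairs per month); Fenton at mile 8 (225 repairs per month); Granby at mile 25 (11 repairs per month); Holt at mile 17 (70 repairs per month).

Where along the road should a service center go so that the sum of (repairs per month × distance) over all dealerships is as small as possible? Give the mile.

For a sum of weighted absolute distances on a line, the optimum is the weighted median (not the mean). Total weight W = 599; half-weight = 299.5.
Sort by position and accumulate weight:
  mile 1 (Denby, w=60) → cum 60
  mile 2 (Ashton, w=11) → cum 71
  mile 8 (Fenton, w=225) → cum 296
  mile 9 (Brookfield, w=7) → cum 303  ≥ 299.5 → median here
  mile 11 (Elwood, w=90) → cum 393
  mile 17 (Holt, w=70) → cum 463
  mile 25 (Granby, w=11) → cum 474
  mile 27 (Calder, w=125) → cum 599
Optimal location: mile 9.

x = 9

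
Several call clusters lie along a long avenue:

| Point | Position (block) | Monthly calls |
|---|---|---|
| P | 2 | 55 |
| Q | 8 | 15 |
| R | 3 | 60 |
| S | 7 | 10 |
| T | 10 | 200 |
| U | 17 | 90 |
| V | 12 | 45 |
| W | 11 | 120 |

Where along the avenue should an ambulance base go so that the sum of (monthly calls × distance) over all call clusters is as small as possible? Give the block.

x = 10

For a sum of weighted absolute distances on a line, the optimum is the weighted median (not the mean). Total weight W = 595; half-weight = 297.5.
Sort by position and accumulate weight:
  block 2 (P, w=55) → cum 55
  block 3 (R, w=60) → cum 115
  block 7 (S, w=10) → cum 125
  block 8 (Q, w=15) → cum 140
  block 10 (T, w=200) → cum 340  ≥ 297.5 → median here
  block 11 (W, w=120) → cum 460
  block 12 (V, w=45) → cum 505
  block 17 (U, w=90) → cum 595
Optimal location: block 10.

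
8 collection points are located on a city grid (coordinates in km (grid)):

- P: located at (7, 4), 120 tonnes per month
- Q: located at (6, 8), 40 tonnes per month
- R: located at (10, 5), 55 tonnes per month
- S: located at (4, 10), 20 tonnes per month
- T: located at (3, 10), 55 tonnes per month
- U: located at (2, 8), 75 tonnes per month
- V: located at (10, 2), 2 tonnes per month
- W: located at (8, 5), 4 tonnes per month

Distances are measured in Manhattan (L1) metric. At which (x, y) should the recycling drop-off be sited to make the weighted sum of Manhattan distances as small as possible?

Manhattan distance separates: Σwᵢ(|x−xᵢ|+|y−yᵢ|) = Σwᵢ|x−xᵢ| + Σwᵢ|y−yᵢ|, so x and y are optimised independently as 1-D weighted medians.
Total weight W = 371; half = 185.5.
x-coordinate, sorted with cumulative weight:
  x=2 (U, w=75) cum 75
  x=3 (T, w=55) cum 130
  x=4 (S, w=20) cum 150
  x=6 (Q, w=40) cum 190  ← median
  x=7 (P, w=120) cum 310
  x=8 (W, w=4) cum 314
  x=10 (R, w=55) cum 369
  x=10 (V, w=2) cum 371
⇒ x* = 6
y-coordinate, sorted with cumulative weight:
  y=2 (V, w=2) cum 2
  y=4 (P, w=120) cum 122
  y=5 (R, w=55) cum 177
  y=5 (W, w=4) cum 181
  y=8 (Q, w=40) cum 221  ← median
  y=8 (U, w=75) cum 296
  y=10 (S, w=20) cum 316
  y=10 (T, w=55) cum 371
⇒ y* = 8

(6, 8)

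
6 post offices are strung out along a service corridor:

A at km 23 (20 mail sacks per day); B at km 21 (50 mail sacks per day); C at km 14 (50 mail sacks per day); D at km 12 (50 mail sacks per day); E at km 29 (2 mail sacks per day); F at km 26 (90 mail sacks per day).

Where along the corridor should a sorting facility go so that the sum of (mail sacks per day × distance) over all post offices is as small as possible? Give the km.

For a sum of weighted absolute distances on a line, the optimum is the weighted median (not the mean). Total weight W = 262; half-weight = 131.
Sort by position and accumulate weight:
  km 12 (D, w=50) → cum 50
  km 14 (C, w=50) → cum 100
  km 21 (B, w=50) → cum 150  ≥ 131 → median here
  km 23 (A, w=20) → cum 170
  km 26 (F, w=90) → cum 260
  km 29 (E, w=2) → cum 262
Optimal location: km 21.

x = 21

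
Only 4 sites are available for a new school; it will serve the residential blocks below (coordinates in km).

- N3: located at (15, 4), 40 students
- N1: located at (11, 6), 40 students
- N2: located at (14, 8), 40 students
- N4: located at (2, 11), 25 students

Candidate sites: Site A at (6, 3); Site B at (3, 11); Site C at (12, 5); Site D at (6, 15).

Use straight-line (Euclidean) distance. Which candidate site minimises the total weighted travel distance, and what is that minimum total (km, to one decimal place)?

Site C, total 618.8 km

Total weighted distance at each candidate:
  Site A (6, 3): total = 1196.4
  Site B (3, 11): total = 1414.1
  Site C (12, 5): total = 618.8
  Site D (6, 15): total = 1547.0
Minimum is at Site C with total 618.8 km.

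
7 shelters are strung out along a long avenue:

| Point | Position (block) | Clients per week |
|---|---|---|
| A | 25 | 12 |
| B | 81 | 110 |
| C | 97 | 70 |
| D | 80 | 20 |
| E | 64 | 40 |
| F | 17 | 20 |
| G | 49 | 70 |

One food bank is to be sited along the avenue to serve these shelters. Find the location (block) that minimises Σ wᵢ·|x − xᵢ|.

For a sum of weighted absolute distances on a line, the optimum is the weighted median (not the mean). Total weight W = 342; half-weight = 171.
Sort by position and accumulate weight:
  block 17 (F, w=20) → cum 20
  block 25 (A, w=12) → cum 32
  block 49 (G, w=70) → cum 102
  block 64 (E, w=40) → cum 142
  block 80 (D, w=20) → cum 162
  block 81 (B, w=110) → cum 272  ≥ 171 → median here
  block 97 (C, w=70) → cum 342
Optimal location: block 81.

x = 81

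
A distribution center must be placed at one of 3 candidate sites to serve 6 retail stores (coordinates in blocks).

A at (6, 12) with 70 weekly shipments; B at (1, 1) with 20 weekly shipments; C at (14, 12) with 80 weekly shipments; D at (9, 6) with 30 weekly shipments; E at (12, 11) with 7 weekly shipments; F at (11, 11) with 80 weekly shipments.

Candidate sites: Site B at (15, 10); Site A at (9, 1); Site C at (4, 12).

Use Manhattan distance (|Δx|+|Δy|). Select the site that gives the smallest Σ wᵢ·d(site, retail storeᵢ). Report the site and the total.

Site B, total 2198 blocks

Total weighted distance at each candidate:
  Site B (15, 10): total = 2198
  Site A (9, 1): total = 3621
  Site C (4, 12): total = 2253
Minimum is at Site B with total 2198 blocks.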